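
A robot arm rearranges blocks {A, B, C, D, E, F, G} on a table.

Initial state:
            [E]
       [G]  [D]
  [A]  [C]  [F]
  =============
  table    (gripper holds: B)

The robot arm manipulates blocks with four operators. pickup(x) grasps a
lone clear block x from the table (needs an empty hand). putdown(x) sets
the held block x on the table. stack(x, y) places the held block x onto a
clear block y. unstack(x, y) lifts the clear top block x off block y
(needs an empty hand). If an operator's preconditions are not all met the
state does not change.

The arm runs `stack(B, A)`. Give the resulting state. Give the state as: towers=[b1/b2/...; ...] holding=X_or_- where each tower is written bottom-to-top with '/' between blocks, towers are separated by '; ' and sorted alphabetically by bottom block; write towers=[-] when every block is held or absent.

towers=[A/B; C/G; F/D/E] holding=-

before: towers=[A; C/G; F/D/E] holding=B
pre[stack(B, A)]: holding(B) ok, clear(A) ok, B≠A ok
all met → apply stack(B, A)
after:  towers=[A/B; C/G; F/D/E] holding=-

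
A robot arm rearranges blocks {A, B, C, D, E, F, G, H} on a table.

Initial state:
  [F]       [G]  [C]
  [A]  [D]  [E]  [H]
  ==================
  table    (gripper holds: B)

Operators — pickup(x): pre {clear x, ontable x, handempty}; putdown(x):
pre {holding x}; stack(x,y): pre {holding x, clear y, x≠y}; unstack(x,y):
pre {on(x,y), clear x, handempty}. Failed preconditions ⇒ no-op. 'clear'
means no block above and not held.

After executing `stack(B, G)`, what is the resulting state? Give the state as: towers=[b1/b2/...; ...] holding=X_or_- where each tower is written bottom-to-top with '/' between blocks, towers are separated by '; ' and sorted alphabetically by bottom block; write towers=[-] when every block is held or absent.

towers=[A/F; D; E/G/B; H/C] holding=-

before: towers=[A/F; D; E/G; H/C] holding=B
pre[stack(B, G)]: holding(B) yes, clear(G) yes, B≠G yes
all met → apply stack(B, G)
after:  towers=[A/F; D; E/G/B; H/C] holding=-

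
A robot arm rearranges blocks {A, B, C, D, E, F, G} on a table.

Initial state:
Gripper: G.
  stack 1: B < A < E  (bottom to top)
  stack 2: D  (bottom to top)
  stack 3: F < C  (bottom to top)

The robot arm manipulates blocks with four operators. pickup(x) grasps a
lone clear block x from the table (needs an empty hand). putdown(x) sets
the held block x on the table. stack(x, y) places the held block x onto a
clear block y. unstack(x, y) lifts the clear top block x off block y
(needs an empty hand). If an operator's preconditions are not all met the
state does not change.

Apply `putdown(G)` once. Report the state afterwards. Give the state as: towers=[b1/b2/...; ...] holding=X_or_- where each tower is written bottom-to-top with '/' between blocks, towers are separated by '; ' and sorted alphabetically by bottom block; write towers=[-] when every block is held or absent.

towers=[B/A/E; D; F/C; G] holding=-

before: towers=[B/A/E; D; F/C] holding=G
pre[putdown(G)]: holding(G) yes
all met → apply putdown(G)
after:  towers=[B/A/E; D; F/C; G] holding=-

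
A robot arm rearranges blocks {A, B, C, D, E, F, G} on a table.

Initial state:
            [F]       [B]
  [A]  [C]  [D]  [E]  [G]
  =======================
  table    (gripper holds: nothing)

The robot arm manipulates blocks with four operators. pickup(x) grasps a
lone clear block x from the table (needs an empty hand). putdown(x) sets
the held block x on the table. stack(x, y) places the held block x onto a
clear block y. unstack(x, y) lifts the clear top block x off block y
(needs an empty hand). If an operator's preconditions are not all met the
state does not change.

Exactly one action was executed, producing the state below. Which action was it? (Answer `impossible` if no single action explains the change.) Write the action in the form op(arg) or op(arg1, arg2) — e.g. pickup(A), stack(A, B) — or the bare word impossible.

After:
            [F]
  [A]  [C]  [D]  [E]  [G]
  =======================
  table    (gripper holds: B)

target: towers=[A; C; D/F; E; G] holding=B
     unstack(B, G) → towers=[A; C; D/F; E; G] holding=B  ← match
     unstack(F, D) → towers=[A; C; D; E; G/B] holding=F
         pickup(A) → towers=[C; D/F; E; G/B] holding=A
         pickup(E) → towers=[A; C; D/F; G/B] holding=E
         pickup(C) → towers=[A; D/F; E; G/B] holding=C

unstack(B, G)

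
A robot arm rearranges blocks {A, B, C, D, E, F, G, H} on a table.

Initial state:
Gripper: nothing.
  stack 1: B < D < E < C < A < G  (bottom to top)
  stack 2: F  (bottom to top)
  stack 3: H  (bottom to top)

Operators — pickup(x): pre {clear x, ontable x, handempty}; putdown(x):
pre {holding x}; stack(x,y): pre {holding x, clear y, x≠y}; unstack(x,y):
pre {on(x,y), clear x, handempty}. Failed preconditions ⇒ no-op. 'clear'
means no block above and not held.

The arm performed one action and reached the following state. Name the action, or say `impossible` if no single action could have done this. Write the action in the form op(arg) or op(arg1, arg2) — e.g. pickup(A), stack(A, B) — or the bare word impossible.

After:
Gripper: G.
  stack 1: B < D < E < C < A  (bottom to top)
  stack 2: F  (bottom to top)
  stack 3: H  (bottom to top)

target: towers=[B/D/E/C/A; F; H] holding=G
     unstack(G, A) → towers=[B/D/E/C/A; F; H] holding=G  ← match
         pickup(H) → towers=[B/D/E/C/A/G; F] holding=H
         pickup(F) → towers=[B/D/E/C/A/G; H] holding=F

unstack(G, A)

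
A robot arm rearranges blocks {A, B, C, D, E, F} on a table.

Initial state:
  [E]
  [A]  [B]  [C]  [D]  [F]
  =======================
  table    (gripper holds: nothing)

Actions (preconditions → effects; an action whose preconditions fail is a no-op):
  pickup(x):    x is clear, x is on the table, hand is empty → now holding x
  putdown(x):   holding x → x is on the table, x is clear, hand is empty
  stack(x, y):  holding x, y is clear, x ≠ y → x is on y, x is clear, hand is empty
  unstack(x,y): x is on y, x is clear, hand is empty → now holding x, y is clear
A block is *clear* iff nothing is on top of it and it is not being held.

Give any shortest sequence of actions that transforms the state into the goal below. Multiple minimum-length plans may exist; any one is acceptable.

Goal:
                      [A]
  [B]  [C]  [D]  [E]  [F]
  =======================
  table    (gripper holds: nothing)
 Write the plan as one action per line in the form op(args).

unstack(E, A)
putdown(E)
pickup(A)
stack(A, F)

step 1 (unstack(E, A)): towers=[A; B; C; D; F] holding=E
step 2 (putdown(E)): towers=[A; B; C; D; E; F] holding=-
step 3 (pickup(A)): towers=[B; C; D; E; F] holding=A
step 4 (stack(A, F)): towers=[B; C; D; E; F/A] holding=-
goal check: towers=[B; C; D; E; F/A] holding=- — reached (length 4, optimal by BFS)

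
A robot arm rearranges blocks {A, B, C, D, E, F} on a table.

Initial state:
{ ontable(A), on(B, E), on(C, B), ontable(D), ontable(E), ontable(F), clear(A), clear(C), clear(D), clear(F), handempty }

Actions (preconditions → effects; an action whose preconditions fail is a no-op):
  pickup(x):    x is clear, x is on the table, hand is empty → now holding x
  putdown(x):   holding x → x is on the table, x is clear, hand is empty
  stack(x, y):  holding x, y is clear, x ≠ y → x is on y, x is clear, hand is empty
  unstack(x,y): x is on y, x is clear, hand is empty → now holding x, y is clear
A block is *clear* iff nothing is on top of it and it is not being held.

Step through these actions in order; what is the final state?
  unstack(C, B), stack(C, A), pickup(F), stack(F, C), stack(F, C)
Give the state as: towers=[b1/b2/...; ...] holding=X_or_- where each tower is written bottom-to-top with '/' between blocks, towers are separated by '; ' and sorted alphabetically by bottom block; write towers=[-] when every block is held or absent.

step 1 (unstack(C, B)): towers=[A; D; E/B; F] holding=C
step 2 (stack(C, A)): towers=[A/C; D; E/B; F] holding=-
step 3 (pickup(F)): towers=[A/C; D; E/B] holding=F
step 4 (stack(F, C)): towers=[A/C/F; D; E/B] holding=-
step 5 (stack(F, C)) [no-op]: towers=[A/C/F; D; E/B] holding=-

towers=[A/C/F; D; E/B] holding=-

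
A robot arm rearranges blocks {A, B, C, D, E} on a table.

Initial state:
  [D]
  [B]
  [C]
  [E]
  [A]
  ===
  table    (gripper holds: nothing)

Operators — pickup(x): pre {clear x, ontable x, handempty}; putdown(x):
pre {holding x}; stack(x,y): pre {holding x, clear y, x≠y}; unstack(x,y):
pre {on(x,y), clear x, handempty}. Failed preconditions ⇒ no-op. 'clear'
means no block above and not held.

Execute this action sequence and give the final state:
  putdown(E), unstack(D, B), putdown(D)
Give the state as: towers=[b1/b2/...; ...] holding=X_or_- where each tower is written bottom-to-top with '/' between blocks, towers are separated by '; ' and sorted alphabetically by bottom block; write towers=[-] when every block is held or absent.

towers=[A/E/C/B; D] holding=-

step 1 (putdown(E)) [no-op]: towers=[A/E/C/B/D] holding=-
step 2 (unstack(D, B)): towers=[A/E/C/B] holding=D
step 3 (putdown(D)): towers=[A/E/C/B; D] holding=-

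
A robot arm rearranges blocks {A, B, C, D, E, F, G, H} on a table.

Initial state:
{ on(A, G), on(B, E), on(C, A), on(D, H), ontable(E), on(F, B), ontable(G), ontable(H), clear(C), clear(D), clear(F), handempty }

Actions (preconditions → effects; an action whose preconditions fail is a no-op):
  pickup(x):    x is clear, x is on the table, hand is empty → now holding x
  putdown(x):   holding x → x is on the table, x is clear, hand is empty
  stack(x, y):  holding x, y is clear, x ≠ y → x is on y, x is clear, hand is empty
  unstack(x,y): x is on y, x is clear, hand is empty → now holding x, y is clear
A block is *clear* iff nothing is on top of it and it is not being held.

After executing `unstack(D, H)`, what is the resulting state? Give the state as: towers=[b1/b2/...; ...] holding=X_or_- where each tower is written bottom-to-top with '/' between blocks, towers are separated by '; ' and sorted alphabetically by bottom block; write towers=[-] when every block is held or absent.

towers=[E/B/F; G/A/C; H] holding=D

before: towers=[E/B/F; G/A/C; H/D] holding=-
pre[unstack(D, H)]: on(D,H) ✓, clear(D) ✓, handempty ✓
all met → apply unstack(D, H)
after:  towers=[E/B/F; G/A/C; H] holding=D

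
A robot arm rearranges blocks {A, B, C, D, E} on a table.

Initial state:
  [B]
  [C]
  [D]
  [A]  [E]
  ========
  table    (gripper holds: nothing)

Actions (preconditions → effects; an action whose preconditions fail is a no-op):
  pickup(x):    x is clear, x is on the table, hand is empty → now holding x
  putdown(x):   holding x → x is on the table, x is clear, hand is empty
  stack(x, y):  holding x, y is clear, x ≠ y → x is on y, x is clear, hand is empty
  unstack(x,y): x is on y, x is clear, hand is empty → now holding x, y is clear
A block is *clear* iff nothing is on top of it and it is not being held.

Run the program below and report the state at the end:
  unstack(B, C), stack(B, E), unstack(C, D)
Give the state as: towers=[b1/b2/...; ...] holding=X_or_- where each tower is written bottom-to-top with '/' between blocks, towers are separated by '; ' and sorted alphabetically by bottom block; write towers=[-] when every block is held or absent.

step 1 (unstack(B, C)): towers=[A/D/C; E] holding=B
step 2 (stack(B, E)): towers=[A/D/C; E/B] holding=-
step 3 (unstack(C, D)): towers=[A/D; E/B] holding=C

towers=[A/D; E/B] holding=C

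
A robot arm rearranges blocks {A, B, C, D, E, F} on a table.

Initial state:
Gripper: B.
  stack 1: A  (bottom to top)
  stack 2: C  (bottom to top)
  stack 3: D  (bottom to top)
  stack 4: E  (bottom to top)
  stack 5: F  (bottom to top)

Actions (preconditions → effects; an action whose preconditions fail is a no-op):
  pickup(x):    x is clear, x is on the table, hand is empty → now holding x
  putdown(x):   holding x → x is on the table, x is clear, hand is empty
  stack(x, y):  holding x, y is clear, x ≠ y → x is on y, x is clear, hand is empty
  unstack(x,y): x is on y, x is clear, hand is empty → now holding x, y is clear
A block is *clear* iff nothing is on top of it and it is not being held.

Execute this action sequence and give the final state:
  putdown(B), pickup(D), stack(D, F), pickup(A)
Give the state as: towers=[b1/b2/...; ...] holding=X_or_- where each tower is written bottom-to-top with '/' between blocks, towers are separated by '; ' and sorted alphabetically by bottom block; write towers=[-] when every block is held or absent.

step 1 (putdown(B)): towers=[A; B; C; D; E; F] holding=-
step 2 (pickup(D)): towers=[A; B; C; E; F] holding=D
step 3 (stack(D, F)): towers=[A; B; C; E; F/D] holding=-
step 4 (pickup(A)): towers=[B; C; E; F/D] holding=A

towers=[B; C; E; F/D] holding=A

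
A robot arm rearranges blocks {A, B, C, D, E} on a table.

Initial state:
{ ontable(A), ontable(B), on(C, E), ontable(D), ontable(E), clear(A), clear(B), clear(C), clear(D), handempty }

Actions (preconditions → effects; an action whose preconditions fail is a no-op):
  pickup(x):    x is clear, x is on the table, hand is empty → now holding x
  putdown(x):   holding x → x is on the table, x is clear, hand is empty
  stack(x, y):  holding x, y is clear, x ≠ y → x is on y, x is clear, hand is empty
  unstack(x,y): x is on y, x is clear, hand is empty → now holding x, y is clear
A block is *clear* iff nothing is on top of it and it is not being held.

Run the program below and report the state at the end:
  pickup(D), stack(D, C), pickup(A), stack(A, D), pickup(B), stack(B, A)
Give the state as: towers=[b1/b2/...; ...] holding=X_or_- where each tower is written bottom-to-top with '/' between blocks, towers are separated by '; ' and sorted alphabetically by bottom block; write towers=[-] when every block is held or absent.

towers=[E/C/D/A/B] holding=-

step 1 (pickup(D)): towers=[A; B; E/C] holding=D
step 2 (stack(D, C)): towers=[A; B; E/C/D] holding=-
step 3 (pickup(A)): towers=[B; E/C/D] holding=A
step 4 (stack(A, D)): towers=[B; E/C/D/A] holding=-
step 5 (pickup(B)): towers=[E/C/D/A] holding=B
step 6 (stack(B, A)): towers=[E/C/D/A/B] holding=-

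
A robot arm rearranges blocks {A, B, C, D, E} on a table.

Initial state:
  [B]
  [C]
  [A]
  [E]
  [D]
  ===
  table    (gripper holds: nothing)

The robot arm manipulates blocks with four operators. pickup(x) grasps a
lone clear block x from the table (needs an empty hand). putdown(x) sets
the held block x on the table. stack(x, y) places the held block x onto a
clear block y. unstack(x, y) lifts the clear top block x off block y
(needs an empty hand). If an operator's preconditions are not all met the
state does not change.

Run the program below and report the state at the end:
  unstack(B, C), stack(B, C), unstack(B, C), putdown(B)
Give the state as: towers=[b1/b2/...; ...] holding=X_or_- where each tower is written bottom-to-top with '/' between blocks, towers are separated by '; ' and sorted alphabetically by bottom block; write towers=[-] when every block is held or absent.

towers=[B; D/E/A/C] holding=-

step 1 (unstack(B, C)): towers=[D/E/A/C] holding=B
step 2 (stack(B, C)): towers=[D/E/A/C/B] holding=-
step 3 (unstack(B, C)): towers=[D/E/A/C] holding=B
step 4 (putdown(B)): towers=[B; D/E/A/C] holding=-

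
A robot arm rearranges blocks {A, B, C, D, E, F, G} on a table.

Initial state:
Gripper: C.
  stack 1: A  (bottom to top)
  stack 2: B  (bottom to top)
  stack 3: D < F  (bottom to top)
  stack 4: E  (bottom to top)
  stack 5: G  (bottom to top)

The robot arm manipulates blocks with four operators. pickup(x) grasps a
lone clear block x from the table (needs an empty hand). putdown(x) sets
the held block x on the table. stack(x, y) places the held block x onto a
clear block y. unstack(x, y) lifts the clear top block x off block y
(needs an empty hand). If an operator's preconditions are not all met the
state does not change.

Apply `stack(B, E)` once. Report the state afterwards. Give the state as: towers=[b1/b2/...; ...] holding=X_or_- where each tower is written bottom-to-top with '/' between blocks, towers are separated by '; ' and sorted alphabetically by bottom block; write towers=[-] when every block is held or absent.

before: towers=[A; B; D/F; E; G] holding=C
pre[stack(B, E)]: holding(B) fail, clear(E) ok, B≠E ok
holding(B) unmet → stack(B, E) is a no-op
after:  towers=[A; B; D/F; E; G] holding=C

towers=[A; B; D/F; E; G] holding=C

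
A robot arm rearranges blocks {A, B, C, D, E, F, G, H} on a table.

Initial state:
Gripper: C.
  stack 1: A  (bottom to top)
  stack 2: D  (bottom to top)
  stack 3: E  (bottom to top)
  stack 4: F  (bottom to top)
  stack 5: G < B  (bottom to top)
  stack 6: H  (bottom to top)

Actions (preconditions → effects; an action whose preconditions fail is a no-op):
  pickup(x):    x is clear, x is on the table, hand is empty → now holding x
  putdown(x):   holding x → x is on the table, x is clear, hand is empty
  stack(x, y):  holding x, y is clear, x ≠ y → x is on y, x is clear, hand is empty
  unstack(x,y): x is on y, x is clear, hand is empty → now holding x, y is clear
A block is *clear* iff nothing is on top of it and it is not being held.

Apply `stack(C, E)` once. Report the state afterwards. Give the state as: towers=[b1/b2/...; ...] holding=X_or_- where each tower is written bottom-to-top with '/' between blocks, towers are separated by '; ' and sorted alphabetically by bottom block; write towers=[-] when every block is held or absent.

before: towers=[A; D; E; F; G/B; H] holding=C
pre[stack(C, E)]: holding(C) ✓, clear(E) ✓, C≠E ✓
all met → apply stack(C, E)
after:  towers=[A; D; E/C; F; G/B; H] holding=-

towers=[A; D; E/C; F; G/B; H] holding=-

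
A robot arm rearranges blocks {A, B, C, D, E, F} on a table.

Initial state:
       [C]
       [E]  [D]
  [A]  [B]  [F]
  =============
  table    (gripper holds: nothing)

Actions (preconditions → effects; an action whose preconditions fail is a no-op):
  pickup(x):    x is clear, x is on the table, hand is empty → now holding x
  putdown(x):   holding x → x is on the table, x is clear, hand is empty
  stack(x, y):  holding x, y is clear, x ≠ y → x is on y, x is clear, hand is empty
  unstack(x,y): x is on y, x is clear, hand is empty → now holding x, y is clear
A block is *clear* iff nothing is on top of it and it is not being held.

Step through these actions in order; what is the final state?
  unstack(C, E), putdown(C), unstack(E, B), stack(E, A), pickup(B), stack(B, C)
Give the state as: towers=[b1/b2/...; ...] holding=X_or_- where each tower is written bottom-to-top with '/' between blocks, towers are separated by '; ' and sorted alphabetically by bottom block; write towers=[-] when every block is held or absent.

step 1 (unstack(C, E)): towers=[A; B/E; F/D] holding=C
step 2 (putdown(C)): towers=[A; B/E; C; F/D] holding=-
step 3 (unstack(E, B)): towers=[A; B; C; F/D] holding=E
step 4 (stack(E, A)): towers=[A/E; B; C; F/D] holding=-
step 5 (pickup(B)): towers=[A/E; C; F/D] holding=B
step 6 (stack(B, C)): towers=[A/E; C/B; F/D] holding=-

towers=[A/E; C/B; F/D] holding=-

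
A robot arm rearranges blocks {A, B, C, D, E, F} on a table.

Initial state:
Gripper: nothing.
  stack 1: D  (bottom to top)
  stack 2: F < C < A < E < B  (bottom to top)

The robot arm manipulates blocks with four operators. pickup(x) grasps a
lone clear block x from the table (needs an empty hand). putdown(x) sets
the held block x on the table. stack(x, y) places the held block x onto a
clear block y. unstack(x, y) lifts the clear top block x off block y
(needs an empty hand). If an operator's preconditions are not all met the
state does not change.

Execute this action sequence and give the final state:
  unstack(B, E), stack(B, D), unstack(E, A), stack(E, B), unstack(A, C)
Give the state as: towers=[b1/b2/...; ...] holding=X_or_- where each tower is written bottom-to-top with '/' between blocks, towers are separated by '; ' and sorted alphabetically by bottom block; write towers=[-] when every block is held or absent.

towers=[D/B/E; F/C] holding=A

step 1 (unstack(B, E)): towers=[D; F/C/A/E] holding=B
step 2 (stack(B, D)): towers=[D/B; F/C/A/E] holding=-
step 3 (unstack(E, A)): towers=[D/B; F/C/A] holding=E
step 4 (stack(E, B)): towers=[D/B/E; F/C/A] holding=-
step 5 (unstack(A, C)): towers=[D/B/E; F/C] holding=A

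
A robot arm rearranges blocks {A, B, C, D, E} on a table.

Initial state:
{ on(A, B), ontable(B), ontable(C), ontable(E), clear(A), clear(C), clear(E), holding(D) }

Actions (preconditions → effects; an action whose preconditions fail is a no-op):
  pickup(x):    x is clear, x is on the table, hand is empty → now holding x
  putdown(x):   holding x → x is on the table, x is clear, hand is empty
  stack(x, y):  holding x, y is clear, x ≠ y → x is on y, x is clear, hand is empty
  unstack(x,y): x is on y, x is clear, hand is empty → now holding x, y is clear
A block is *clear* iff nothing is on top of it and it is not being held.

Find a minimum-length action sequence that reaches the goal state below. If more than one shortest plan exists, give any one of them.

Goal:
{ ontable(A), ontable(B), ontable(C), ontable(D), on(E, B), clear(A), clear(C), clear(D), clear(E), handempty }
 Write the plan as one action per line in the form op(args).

step 1 (putdown(D)): towers=[B/A; C; D; E] holding=-
step 2 (unstack(A, B)): towers=[B; C; D; E] holding=A
step 3 (putdown(A)): towers=[A; B; C; D; E] holding=-
step 4 (pickup(E)): towers=[A; B; C; D] holding=E
step 5 (stack(E, B)): towers=[A; B/E; C; D] holding=-
goal check: towers=[A; B/E; C; D] holding=- — reached (length 5, optimal by BFS)

putdown(D)
unstack(A, B)
putdown(A)
pickup(E)
stack(E, B)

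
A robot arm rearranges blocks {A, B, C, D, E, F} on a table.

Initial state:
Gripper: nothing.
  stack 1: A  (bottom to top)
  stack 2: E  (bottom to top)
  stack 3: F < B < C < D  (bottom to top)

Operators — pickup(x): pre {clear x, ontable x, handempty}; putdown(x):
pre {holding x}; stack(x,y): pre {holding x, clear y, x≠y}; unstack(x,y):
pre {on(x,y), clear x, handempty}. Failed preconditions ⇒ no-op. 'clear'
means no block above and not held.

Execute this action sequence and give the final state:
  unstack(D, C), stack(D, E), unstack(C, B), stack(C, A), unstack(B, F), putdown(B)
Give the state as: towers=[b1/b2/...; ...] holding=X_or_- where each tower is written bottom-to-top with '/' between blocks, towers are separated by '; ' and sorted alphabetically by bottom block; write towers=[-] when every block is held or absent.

step 1 (unstack(D, C)): towers=[A; E; F/B/C] holding=D
step 2 (stack(D, E)): towers=[A; E/D; F/B/C] holding=-
step 3 (unstack(C, B)): towers=[A; E/D; F/B] holding=C
step 4 (stack(C, A)): towers=[A/C; E/D; F/B] holding=-
step 5 (unstack(B, F)): towers=[A/C; E/D; F] holding=B
step 6 (putdown(B)): towers=[A/C; B; E/D; F] holding=-

towers=[A/C; B; E/D; F] holding=-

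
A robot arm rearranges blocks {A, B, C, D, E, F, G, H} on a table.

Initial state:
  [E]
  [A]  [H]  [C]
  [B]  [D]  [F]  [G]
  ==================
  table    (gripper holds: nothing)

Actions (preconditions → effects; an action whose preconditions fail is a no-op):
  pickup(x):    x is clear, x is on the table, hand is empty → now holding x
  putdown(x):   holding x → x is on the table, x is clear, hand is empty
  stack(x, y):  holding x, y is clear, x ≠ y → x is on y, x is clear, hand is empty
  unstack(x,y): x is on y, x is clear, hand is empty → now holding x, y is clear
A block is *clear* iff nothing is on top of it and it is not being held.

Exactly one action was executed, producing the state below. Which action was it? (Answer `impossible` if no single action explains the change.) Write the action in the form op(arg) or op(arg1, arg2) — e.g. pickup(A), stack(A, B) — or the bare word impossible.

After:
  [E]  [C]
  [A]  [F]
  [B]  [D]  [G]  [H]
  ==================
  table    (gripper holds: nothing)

target: towers=[B/A/E; D/F/C; G; H] holding=-
         pickup(G) → towers=[B/A/E; D/H; F/C] holding=G
     unstack(E, A) → towers=[B/A; D/H; F/C; G] holding=E
     unstack(H, D) → towers=[B/A/E; D; F/C; G] holding=H
     unstack(C, F) → towers=[B/A/E; D/H; F; G] holding=C
none of the 4 applicable actions match → impossible

impossible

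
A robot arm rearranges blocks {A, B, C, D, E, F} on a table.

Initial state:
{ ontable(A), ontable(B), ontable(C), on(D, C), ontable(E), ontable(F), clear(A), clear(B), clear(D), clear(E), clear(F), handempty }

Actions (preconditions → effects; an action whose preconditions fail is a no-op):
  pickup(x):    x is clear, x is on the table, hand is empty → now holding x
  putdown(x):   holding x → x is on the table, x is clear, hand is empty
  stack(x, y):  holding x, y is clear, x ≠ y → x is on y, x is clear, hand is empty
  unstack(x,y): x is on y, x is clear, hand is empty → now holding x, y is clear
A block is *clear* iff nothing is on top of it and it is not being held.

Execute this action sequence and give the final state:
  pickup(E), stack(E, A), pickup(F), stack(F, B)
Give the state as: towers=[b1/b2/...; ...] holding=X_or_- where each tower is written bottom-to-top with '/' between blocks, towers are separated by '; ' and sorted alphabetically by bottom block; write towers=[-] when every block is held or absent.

towers=[A/E; B/F; C/D] holding=-

step 1 (pickup(E)): towers=[A; B; C/D; F] holding=E
step 2 (stack(E, A)): towers=[A/E; B; C/D; F] holding=-
step 3 (pickup(F)): towers=[A/E; B; C/D] holding=F
step 4 (stack(F, B)): towers=[A/E; B/F; C/D] holding=-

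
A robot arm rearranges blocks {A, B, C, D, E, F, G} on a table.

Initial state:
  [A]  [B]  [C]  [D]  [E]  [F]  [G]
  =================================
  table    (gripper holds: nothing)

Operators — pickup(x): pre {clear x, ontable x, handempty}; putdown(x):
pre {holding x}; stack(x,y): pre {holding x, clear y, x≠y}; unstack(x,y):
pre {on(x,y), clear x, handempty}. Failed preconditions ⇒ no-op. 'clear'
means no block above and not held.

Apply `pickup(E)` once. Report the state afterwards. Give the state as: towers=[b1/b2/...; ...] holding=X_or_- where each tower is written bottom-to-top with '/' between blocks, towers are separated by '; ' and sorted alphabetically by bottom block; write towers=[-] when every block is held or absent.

towers=[A; B; C; D; F; G] holding=E

before: towers=[A; B; C; D; E; F; G] holding=-
pre[pickup(E)]: clear(E) ok, ontable(E) ok, handempty ok
all met → apply pickup(E)
after:  towers=[A; B; C; D; F; G] holding=E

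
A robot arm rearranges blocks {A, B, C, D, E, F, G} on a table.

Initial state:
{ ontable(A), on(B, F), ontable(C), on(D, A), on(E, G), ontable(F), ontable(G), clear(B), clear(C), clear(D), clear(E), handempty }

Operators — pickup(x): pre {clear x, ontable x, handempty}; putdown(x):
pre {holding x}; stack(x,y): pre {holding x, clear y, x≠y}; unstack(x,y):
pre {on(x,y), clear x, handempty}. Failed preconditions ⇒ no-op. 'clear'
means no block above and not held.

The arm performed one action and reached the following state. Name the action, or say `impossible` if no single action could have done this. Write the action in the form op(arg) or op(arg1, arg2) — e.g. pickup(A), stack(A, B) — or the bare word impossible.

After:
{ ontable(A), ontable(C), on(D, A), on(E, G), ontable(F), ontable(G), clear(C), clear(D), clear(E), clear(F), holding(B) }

target: towers=[A/D; C; F; G/E] holding=B
     unstack(B, F) → towers=[A/D; C; F; G/E] holding=B  ← match
     unstack(D, A) → towers=[A; C; F/B; G/E] holding=D
     unstack(E, G) → towers=[A/D; C; F/B; G] holding=E
         pickup(C) → towers=[A/D; F/B; G/E] holding=C

unstack(B, F)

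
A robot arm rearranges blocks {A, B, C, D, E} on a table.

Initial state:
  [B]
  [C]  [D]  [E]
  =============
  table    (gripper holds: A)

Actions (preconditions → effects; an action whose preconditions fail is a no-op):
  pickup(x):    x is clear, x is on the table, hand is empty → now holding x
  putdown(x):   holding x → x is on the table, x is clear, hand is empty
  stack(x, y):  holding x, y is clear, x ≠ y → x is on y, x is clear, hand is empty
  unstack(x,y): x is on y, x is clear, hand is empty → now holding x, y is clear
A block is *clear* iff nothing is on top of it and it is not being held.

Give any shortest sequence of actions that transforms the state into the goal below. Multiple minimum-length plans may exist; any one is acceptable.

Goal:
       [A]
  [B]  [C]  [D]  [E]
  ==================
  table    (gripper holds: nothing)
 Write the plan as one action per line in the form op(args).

step 1 (putdown(A)): towers=[A; C/B; D; E] holding=-
step 2 (unstack(B, C)): towers=[A; C; D; E] holding=B
step 3 (putdown(B)): towers=[A; B; C; D; E] holding=-
step 4 (pickup(A)): towers=[B; C; D; E] holding=A
step 5 (stack(A, C)): towers=[B; C/A; D; E] holding=-
goal check: towers=[B; C/A; D; E] holding=- — reached (length 5, optimal by BFS)

putdown(A)
unstack(B, C)
putdown(B)
pickup(A)
stack(A, C)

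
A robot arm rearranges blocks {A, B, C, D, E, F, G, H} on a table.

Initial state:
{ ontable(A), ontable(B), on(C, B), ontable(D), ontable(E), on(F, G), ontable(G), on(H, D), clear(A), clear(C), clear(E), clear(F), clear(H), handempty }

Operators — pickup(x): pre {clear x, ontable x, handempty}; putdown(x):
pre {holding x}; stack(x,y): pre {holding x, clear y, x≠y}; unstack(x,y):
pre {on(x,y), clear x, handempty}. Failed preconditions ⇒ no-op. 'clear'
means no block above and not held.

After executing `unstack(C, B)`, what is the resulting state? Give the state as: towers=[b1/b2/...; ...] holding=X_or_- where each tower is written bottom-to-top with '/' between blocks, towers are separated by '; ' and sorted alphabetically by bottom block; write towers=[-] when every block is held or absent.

before: towers=[A; B/C; D/H; E; G/F] holding=-
pre[unstack(C, B)]: on(C,B) ✓, clear(C) ✓, handempty ✓
all met → apply unstack(C, B)
after:  towers=[A; B; D/H; E; G/F] holding=C

towers=[A; B; D/H; E; G/F] holding=C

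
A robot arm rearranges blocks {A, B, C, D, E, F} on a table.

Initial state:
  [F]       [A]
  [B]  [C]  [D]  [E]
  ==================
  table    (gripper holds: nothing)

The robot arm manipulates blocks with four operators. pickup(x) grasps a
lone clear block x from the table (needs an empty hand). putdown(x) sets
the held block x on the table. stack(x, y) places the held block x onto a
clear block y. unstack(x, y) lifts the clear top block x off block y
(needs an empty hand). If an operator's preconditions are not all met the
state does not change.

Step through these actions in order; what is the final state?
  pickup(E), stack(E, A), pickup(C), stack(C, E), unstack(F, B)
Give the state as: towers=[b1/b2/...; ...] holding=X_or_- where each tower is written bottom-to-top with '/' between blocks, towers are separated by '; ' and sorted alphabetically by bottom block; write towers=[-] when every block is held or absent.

step 1 (pickup(E)): towers=[B/F; C; D/A] holding=E
step 2 (stack(E, A)): towers=[B/F; C; D/A/E] holding=-
step 3 (pickup(C)): towers=[B/F; D/A/E] holding=C
step 4 (stack(C, E)): towers=[B/F; D/A/E/C] holding=-
step 5 (unstack(F, B)): towers=[B; D/A/E/C] holding=F

towers=[B; D/A/E/C] holding=F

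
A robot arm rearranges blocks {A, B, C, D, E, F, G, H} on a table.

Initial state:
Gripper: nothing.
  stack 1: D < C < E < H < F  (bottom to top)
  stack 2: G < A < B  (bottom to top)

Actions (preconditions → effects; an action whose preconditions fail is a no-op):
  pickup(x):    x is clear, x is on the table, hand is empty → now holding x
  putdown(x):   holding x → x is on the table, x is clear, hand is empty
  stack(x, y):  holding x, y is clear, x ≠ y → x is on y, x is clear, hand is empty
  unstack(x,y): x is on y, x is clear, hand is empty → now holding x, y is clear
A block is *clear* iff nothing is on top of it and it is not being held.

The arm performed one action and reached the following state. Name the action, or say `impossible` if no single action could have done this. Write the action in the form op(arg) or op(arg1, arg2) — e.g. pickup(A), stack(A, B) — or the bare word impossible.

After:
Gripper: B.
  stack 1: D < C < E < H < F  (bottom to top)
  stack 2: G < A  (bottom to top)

target: towers=[D/C/E/H/F; G/A] holding=B
     unstack(B, A) → towers=[D/C/E/H/F; G/A] holding=B  ← match
     unstack(F, H) → towers=[D/C/E/H; G/A/B] holding=F

unstack(B, A)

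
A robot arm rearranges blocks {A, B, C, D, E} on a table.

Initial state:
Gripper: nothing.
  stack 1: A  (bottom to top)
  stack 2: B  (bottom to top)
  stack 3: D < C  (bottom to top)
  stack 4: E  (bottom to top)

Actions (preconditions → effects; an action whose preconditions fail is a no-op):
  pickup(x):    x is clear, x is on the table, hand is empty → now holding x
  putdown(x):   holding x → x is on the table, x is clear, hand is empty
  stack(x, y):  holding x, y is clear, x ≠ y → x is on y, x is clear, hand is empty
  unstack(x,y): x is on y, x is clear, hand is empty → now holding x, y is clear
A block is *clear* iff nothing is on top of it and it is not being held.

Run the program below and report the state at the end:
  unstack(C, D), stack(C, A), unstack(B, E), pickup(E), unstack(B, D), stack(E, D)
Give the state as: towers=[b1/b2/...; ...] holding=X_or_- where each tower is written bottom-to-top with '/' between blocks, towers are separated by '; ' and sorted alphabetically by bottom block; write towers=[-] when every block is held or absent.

towers=[A/C; B; D/E] holding=-

step 1 (unstack(C, D)): towers=[A; B; D; E] holding=C
step 2 (stack(C, A)): towers=[A/C; B; D; E] holding=-
step 3 (unstack(B, E)) [no-op]: towers=[A/C; B; D; E] holding=-
step 4 (pickup(E)): towers=[A/C; B; D] holding=E
step 5 (unstack(B, D)) [no-op]: towers=[A/C; B; D] holding=E
step 6 (stack(E, D)): towers=[A/C; B; D/E] holding=-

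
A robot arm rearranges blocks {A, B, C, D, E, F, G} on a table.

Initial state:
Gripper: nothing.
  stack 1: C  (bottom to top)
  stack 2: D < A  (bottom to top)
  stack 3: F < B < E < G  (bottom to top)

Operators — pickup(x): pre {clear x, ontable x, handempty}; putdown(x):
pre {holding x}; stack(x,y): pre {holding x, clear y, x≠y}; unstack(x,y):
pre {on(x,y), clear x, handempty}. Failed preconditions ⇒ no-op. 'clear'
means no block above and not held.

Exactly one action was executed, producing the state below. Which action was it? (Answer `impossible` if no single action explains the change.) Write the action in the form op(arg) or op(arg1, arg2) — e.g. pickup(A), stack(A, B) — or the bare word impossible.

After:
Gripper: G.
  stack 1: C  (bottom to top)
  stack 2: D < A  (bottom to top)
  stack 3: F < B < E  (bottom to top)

target: towers=[C; D/A; F/B/E] holding=G
     unstack(G, E) → towers=[C; D/A; F/B/E] holding=G  ← match
     unstack(A, D) → towers=[C; D; F/B/E/G] holding=A
         pickup(C) → towers=[D/A; F/B/E/G] holding=C

unstack(G, E)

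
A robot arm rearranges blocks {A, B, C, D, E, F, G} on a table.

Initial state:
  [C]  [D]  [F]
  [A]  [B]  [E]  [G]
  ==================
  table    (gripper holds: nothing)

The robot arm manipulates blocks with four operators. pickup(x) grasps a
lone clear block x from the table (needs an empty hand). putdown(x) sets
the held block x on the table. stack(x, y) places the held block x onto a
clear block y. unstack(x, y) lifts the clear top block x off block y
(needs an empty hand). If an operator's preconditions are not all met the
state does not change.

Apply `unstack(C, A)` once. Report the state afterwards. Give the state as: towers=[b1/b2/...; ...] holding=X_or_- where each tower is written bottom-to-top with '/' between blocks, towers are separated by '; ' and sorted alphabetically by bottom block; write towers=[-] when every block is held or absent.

towers=[A; B/D; E/F; G] holding=C

before: towers=[A/C; B/D; E/F; G] holding=-
pre[unstack(C, A)]: on(C,A) ✓, clear(C) ✓, handempty ✓
all met → apply unstack(C, A)
after:  towers=[A; B/D; E/F; G] holding=C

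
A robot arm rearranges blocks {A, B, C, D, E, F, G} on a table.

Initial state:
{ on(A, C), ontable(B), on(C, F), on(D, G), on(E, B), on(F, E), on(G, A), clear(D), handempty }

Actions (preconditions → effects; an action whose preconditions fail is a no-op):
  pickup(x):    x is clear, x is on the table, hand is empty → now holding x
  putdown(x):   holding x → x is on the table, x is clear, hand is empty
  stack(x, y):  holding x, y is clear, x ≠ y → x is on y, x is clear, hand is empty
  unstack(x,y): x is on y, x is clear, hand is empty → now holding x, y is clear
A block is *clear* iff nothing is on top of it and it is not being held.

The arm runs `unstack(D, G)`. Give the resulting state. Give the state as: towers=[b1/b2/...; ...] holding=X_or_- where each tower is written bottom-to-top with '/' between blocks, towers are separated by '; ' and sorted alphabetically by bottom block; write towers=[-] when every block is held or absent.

before: towers=[B/E/F/C/A/G/D] holding=-
pre[unstack(D, G)]: on(D,G) ✓, clear(D) ✓, handempty ✓
all met → apply unstack(D, G)
after:  towers=[B/E/F/C/A/G] holding=D

towers=[B/E/F/C/A/G] holding=D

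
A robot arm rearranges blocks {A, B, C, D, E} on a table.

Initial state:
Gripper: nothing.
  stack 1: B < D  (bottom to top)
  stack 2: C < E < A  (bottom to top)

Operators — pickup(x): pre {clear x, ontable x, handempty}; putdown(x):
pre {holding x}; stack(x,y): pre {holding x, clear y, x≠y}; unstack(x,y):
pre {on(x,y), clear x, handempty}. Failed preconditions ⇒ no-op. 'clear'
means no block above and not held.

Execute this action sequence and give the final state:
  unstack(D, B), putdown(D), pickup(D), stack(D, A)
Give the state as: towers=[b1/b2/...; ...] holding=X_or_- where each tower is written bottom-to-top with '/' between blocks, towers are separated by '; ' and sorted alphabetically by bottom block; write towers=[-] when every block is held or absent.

towers=[B; C/E/A/D] holding=-

step 1 (unstack(D, B)): towers=[B; C/E/A] holding=D
step 2 (putdown(D)): towers=[B; C/E/A; D] holding=-
step 3 (pickup(D)): towers=[B; C/E/A] holding=D
step 4 (stack(D, A)): towers=[B; C/E/A/D] holding=-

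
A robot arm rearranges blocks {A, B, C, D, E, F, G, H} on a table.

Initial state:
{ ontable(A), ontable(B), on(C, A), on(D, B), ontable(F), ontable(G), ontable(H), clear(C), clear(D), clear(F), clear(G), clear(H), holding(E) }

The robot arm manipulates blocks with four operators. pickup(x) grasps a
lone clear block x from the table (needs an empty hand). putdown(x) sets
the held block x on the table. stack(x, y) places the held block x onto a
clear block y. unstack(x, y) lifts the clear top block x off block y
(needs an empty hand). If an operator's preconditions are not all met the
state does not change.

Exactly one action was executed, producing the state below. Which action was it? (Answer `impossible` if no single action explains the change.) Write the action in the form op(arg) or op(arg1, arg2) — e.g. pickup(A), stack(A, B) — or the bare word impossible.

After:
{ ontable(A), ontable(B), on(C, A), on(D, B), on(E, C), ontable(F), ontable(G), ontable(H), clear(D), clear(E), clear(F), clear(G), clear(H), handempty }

stack(E, C)

target: towers=[A/C/E; B/D; F; G; H] holding=-
        putdown(E) → towers=[A/C; B/D; E; F; G; H] holding=-
       stack(E, G) → towers=[A/C; B/D; F; G/E; H] holding=-
       stack(E, H) → towers=[A/C; B/D; F; G; H/E] holding=-
       stack(E, F) → towers=[A/C; B/D; F/E; G; H] holding=-
       stack(E, D) → towers=[A/C; B/D/E; F; G; H] holding=-
       stack(E, C) → towers=[A/C/E; B/D; F; G; H] holding=-  ← match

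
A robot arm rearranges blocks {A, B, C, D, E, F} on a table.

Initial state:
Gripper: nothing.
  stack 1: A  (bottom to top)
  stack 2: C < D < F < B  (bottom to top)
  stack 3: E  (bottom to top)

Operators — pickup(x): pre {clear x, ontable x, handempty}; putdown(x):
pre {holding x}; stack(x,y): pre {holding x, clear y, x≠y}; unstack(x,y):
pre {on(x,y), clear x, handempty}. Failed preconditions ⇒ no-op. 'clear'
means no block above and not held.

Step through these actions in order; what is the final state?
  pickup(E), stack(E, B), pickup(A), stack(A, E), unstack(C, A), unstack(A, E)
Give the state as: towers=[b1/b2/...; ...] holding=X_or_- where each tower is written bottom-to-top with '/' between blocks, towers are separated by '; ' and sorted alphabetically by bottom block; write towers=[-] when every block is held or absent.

towers=[C/D/F/B/E] holding=A

step 1 (pickup(E)): towers=[A; C/D/F/B] holding=E
step 2 (stack(E, B)): towers=[A; C/D/F/B/E] holding=-
step 3 (pickup(A)): towers=[C/D/F/B/E] holding=A
step 4 (stack(A, E)): towers=[C/D/F/B/E/A] holding=-
step 5 (unstack(C, A)) [no-op]: towers=[C/D/F/B/E/A] holding=-
step 6 (unstack(A, E)): towers=[C/D/F/B/E] holding=A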